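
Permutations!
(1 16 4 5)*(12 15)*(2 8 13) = (1 16 4 5)(2 8 13)(12 15) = [0, 16, 8, 3, 5, 1, 6, 7, 13, 9, 10, 11, 15, 2, 14, 12, 4]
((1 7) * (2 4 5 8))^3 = (1 7)(2 8 5 4)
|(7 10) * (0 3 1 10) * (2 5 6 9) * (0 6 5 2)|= |(0 3 1 10 7 6 9)|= 7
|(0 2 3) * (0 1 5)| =5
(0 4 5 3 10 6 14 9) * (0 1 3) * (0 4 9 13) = (0 9 1 3 10 6 14 13)(4 5) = [9, 3, 2, 10, 5, 4, 14, 7, 8, 1, 6, 11, 12, 0, 13]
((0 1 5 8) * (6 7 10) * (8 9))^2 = (0 5 8 1 9)(6 10 7)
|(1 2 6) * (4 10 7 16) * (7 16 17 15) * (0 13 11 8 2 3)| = |(0 13 11 8 2 6 1 3)(4 10 16)(7 17 15)| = 24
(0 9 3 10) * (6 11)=(0 9 3 10)(6 11)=[9, 1, 2, 10, 4, 5, 11, 7, 8, 3, 0, 6]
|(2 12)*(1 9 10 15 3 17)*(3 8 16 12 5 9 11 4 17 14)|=8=|(1 11 4 17)(2 5 9 10 15 8 16 12)(3 14)|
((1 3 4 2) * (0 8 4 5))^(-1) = ((0 8 4 2 1 3 5))^(-1) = (0 5 3 1 2 4 8)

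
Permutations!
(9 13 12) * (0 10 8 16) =[10, 1, 2, 3, 4, 5, 6, 7, 16, 13, 8, 11, 9, 12, 14, 15, 0] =(0 10 8 16)(9 13 12)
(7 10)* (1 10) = (1 10 7) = [0, 10, 2, 3, 4, 5, 6, 1, 8, 9, 7]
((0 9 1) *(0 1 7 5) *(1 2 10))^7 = (0 5 7 9)(1 2 10) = ((0 9 7 5)(1 2 10))^7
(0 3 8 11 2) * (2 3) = (0 2)(3 8 11) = [2, 1, 0, 8, 4, 5, 6, 7, 11, 9, 10, 3]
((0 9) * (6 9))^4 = (0 6 9) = ((0 6 9))^4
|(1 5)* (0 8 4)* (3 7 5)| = 12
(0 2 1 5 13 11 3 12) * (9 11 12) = (0 2 1 5 13 12)(3 9 11) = [2, 5, 1, 9, 4, 13, 6, 7, 8, 11, 10, 3, 0, 12]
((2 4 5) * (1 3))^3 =((1 3)(2 4 5))^3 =(5)(1 3)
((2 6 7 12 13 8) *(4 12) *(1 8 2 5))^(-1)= (1 5 8)(2 13 12 4 7 6)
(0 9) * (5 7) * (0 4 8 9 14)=(0 14)(4 8 9)(5 7)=[14, 1, 2, 3, 8, 7, 6, 5, 9, 4, 10, 11, 12, 13, 0]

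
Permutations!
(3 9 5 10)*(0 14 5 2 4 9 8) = [14, 1, 4, 8, 9, 10, 6, 7, 0, 2, 3, 11, 12, 13, 5] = (0 14 5 10 3 8)(2 4 9)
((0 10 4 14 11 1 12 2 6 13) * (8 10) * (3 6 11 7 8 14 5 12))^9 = (0 11 10 13 2 8 6 12 7 3 5 14 1 4)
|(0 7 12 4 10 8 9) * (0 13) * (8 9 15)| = |(0 7 12 4 10 9 13)(8 15)| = 14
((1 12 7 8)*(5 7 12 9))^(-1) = (12)(1 8 7 5 9)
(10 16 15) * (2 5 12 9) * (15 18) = (2 5 12 9)(10 16 18 15) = [0, 1, 5, 3, 4, 12, 6, 7, 8, 2, 16, 11, 9, 13, 14, 10, 18, 17, 15]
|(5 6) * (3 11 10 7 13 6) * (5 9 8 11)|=|(3 5)(6 9 8 11 10 7 13)|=14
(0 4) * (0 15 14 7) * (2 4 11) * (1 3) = (0 11 2 4 15 14 7)(1 3) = [11, 3, 4, 1, 15, 5, 6, 0, 8, 9, 10, 2, 12, 13, 7, 14]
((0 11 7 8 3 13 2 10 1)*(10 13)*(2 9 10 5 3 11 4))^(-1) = (0 1 10 9 13 2 4)(3 5)(7 11 8)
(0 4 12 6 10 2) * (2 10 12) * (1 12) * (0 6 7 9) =(0 4 2 6 1 12 7 9) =[4, 12, 6, 3, 2, 5, 1, 9, 8, 0, 10, 11, 7]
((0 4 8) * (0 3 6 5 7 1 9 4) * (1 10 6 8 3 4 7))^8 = ((1 9 7 10 6 5)(3 8 4))^8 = (1 7 6)(3 4 8)(5 9 10)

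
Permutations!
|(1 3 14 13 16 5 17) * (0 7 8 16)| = |(0 7 8 16 5 17 1 3 14 13)| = 10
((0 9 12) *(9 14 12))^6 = ((0 14 12))^6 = (14)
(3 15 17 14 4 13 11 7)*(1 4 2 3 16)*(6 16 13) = (1 4 6 16)(2 3 15 17 14)(7 13 11) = [0, 4, 3, 15, 6, 5, 16, 13, 8, 9, 10, 7, 12, 11, 2, 17, 1, 14]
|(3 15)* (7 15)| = |(3 7 15)| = 3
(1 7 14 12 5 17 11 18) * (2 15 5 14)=(1 7 2 15 5 17 11 18)(12 14)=[0, 7, 15, 3, 4, 17, 6, 2, 8, 9, 10, 18, 14, 13, 12, 5, 16, 11, 1]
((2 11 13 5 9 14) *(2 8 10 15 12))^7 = (2 10 9 11 15 14 13 12 8 5) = ((2 11 13 5 9 14 8 10 15 12))^7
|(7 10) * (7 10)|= 1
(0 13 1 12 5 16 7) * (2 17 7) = [13, 12, 17, 3, 4, 16, 6, 0, 8, 9, 10, 11, 5, 1, 14, 15, 2, 7] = (0 13 1 12 5 16 2 17 7)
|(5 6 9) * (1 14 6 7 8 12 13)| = 9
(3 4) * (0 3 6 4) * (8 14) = [3, 1, 2, 0, 6, 5, 4, 7, 14, 9, 10, 11, 12, 13, 8] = (0 3)(4 6)(8 14)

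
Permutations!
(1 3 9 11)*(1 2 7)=(1 3 9 11 2 7)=[0, 3, 7, 9, 4, 5, 6, 1, 8, 11, 10, 2]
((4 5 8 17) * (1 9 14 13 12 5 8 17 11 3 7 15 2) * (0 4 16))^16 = ((0 4 8 11 3 7 15 2 1 9 14 13 12 5 17 16))^16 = (17)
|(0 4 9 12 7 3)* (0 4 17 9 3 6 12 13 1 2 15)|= |(0 17 9 13 1 2 15)(3 4)(6 12 7)|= 42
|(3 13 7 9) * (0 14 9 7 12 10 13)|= 12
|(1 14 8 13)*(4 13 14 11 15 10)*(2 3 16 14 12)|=6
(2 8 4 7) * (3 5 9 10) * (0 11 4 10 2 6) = (0 11 4 7 6)(2 8 10 3 5 9) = [11, 1, 8, 5, 7, 9, 0, 6, 10, 2, 3, 4]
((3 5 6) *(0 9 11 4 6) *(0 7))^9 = (0 9 11 4 6 3 5 7)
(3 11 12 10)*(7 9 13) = [0, 1, 2, 11, 4, 5, 6, 9, 8, 13, 3, 12, 10, 7] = (3 11 12 10)(7 9 13)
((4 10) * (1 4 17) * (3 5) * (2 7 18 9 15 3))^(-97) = ((1 4 10 17)(2 7 18 9 15 3 5))^(-97) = (1 17 10 4)(2 7 18 9 15 3 5)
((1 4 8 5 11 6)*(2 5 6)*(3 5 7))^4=(2 11 5 3 7)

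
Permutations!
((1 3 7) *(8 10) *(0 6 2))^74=((0 6 2)(1 3 7)(8 10))^74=(10)(0 2 6)(1 7 3)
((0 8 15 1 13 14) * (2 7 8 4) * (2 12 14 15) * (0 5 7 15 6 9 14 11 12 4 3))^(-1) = (0 3)(1 15 2 8 7 5 14 9 6 13)(11 12)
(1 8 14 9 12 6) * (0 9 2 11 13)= [9, 8, 11, 3, 4, 5, 1, 7, 14, 12, 10, 13, 6, 0, 2]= (0 9 12 6 1 8 14 2 11 13)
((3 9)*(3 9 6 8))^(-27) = (9)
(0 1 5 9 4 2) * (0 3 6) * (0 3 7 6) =(0 1 5 9 4 2 7 6 3) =[1, 5, 7, 0, 2, 9, 3, 6, 8, 4]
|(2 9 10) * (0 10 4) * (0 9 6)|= 4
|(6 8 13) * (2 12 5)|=3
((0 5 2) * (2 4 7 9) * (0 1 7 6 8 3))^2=((0 5 4 6 8 3)(1 7 9 2))^2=(0 4 8)(1 9)(2 7)(3 5 6)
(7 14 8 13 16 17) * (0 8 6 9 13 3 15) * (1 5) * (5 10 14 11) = [8, 10, 2, 15, 4, 1, 9, 11, 3, 13, 14, 5, 12, 16, 6, 0, 17, 7] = (0 8 3 15)(1 10 14 6 9 13 16 17 7 11 5)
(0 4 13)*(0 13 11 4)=(13)(4 11)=[0, 1, 2, 3, 11, 5, 6, 7, 8, 9, 10, 4, 12, 13]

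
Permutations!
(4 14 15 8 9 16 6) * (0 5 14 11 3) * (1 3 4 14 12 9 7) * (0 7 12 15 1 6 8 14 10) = [5, 3, 2, 7, 11, 15, 10, 6, 12, 16, 0, 4, 9, 13, 1, 14, 8] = (0 5 15 14 1 3 7 6 10)(4 11)(8 12 9 16)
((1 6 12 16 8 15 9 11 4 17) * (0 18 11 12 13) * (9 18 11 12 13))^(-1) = (0 13 9 6 1 17 4 11)(8 16 12 18 15)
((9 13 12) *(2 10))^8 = ((2 10)(9 13 12))^8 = (9 12 13)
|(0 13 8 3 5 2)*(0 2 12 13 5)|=6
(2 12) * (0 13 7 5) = (0 13 7 5)(2 12) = [13, 1, 12, 3, 4, 0, 6, 5, 8, 9, 10, 11, 2, 7]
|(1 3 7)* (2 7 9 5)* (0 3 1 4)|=|(0 3 9 5 2 7 4)|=7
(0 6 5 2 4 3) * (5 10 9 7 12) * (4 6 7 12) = (0 7 4 3)(2 6 10 9 12 5) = [7, 1, 6, 0, 3, 2, 10, 4, 8, 12, 9, 11, 5]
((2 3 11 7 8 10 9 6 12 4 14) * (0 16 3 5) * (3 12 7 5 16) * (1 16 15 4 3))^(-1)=(0 5 11 3 12 16 1)(2 14 4 15)(6 9 10 8 7)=((0 1 16 12 3 11 5)(2 15 4 14)(6 7 8 10 9))^(-1)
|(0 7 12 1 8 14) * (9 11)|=6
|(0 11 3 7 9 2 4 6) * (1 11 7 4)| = |(0 7 9 2 1 11 3 4 6)| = 9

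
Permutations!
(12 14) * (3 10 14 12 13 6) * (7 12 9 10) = (3 7 12 9 10 14 13 6) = [0, 1, 2, 7, 4, 5, 3, 12, 8, 10, 14, 11, 9, 6, 13]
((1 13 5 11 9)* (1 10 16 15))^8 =(16)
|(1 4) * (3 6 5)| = 6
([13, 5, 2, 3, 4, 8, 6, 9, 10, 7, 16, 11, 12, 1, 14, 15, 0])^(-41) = [13, 5, 2, 3, 4, 8, 6, 9, 10, 7, 16, 11, 12, 1, 14, 15, 0]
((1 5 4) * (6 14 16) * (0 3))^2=((0 3)(1 5 4)(6 14 16))^2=(1 4 5)(6 16 14)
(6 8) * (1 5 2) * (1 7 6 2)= (1 5)(2 7 6 8)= [0, 5, 7, 3, 4, 1, 8, 6, 2]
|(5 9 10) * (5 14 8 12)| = |(5 9 10 14 8 12)| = 6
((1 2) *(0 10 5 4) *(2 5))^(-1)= (0 4 5 1 2 10)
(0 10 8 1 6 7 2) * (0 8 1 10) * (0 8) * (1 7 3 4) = [8, 6, 0, 4, 1, 5, 3, 2, 10, 9, 7] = (0 8 10 7 2)(1 6 3 4)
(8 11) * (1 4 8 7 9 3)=(1 4 8 11 7 9 3)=[0, 4, 2, 1, 8, 5, 6, 9, 11, 3, 10, 7]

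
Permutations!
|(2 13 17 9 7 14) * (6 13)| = 7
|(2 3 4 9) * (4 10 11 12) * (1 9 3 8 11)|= 9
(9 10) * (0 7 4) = (0 7 4)(9 10) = [7, 1, 2, 3, 0, 5, 6, 4, 8, 10, 9]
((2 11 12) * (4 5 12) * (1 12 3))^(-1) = ((1 12 2 11 4 5 3))^(-1) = (1 3 5 4 11 2 12)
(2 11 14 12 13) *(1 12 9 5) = (1 12 13 2 11 14 9 5) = [0, 12, 11, 3, 4, 1, 6, 7, 8, 5, 10, 14, 13, 2, 9]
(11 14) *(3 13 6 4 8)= (3 13 6 4 8)(11 14)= [0, 1, 2, 13, 8, 5, 4, 7, 3, 9, 10, 14, 12, 6, 11]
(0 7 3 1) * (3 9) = (0 7 9 3 1) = [7, 0, 2, 1, 4, 5, 6, 9, 8, 3]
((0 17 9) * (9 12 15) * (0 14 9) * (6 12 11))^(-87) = (0 6)(9 14)(11 15)(12 17)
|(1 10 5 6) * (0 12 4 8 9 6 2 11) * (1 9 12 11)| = |(0 11)(1 10 5 2)(4 8 12)(6 9)| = 12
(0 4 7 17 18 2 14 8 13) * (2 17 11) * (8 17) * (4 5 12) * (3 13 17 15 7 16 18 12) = (0 5 3 13)(2 14 15 7 11)(4 16 18 8 17 12) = [5, 1, 14, 13, 16, 3, 6, 11, 17, 9, 10, 2, 4, 0, 15, 7, 18, 12, 8]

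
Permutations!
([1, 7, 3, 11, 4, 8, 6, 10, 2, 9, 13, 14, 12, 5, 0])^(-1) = [14, 0, 8, 2, 4, 13, 6, 1, 5, 9, 7, 3, 12, 10, 11]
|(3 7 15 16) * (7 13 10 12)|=7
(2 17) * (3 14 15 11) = (2 17)(3 14 15 11) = [0, 1, 17, 14, 4, 5, 6, 7, 8, 9, 10, 3, 12, 13, 15, 11, 16, 2]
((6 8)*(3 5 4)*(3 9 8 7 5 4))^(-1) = ((3 4 9 8 6 7 5))^(-1) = (3 5 7 6 8 9 4)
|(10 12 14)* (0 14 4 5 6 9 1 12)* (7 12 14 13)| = |(0 13 7 12 4 5 6 9 1 14 10)| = 11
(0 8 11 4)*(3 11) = (0 8 3 11 4) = [8, 1, 2, 11, 0, 5, 6, 7, 3, 9, 10, 4]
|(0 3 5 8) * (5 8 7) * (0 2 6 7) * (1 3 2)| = |(0 2 6 7 5)(1 3 8)| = 15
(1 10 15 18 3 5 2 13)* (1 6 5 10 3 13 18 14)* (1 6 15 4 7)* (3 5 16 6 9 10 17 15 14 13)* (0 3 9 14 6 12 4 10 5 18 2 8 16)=(0 3 17 15 13 6)(1 18 9 5 8 16 12 4 7)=[3, 18, 2, 17, 7, 8, 0, 1, 16, 5, 10, 11, 4, 6, 14, 13, 12, 15, 9]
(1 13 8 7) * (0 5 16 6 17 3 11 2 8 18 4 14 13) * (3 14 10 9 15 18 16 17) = (0 5 17 14 13 16 6 3 11 2 8 7 1)(4 10 9 15 18) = [5, 0, 8, 11, 10, 17, 3, 1, 7, 15, 9, 2, 12, 16, 13, 18, 6, 14, 4]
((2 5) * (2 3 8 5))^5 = (3 5 8)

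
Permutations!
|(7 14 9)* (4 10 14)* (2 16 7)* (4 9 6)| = |(2 16 7 9)(4 10 14 6)| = 4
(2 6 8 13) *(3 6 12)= [0, 1, 12, 6, 4, 5, 8, 7, 13, 9, 10, 11, 3, 2]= (2 12 3 6 8 13)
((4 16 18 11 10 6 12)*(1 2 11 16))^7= (16 18)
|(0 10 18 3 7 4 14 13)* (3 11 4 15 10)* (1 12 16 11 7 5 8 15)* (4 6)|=16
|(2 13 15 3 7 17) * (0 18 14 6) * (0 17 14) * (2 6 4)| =14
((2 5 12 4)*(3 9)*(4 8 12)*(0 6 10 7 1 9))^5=((0 6 10 7 1 9 3)(2 5 4)(8 12))^5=(0 9 7 6 3 1 10)(2 4 5)(8 12)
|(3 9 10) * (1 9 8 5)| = 6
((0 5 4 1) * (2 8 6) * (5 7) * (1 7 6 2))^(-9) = ((0 6 1)(2 8)(4 7 5))^(-9) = (2 8)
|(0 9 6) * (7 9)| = 4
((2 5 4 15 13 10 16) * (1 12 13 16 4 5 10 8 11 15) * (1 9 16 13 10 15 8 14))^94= (1 9 13 10 2)(4 15 12 16 14)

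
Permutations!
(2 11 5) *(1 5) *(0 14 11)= (0 14 11 1 5 2)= [14, 5, 0, 3, 4, 2, 6, 7, 8, 9, 10, 1, 12, 13, 11]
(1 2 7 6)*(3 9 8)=(1 2 7 6)(3 9 8)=[0, 2, 7, 9, 4, 5, 1, 6, 3, 8]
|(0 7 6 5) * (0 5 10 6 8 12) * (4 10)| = |(0 7 8 12)(4 10 6)| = 12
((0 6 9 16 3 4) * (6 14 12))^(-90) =(0 3 9 12)(4 16 6 14) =((0 14 12 6 9 16 3 4))^(-90)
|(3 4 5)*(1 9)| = 6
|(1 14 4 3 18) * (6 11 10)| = |(1 14 4 3 18)(6 11 10)| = 15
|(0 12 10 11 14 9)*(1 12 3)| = |(0 3 1 12 10 11 14 9)| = 8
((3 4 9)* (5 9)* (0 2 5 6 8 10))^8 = (0 10 8 6 4 3 9 5 2)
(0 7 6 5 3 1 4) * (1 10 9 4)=(0 7 6 5 3 10 9 4)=[7, 1, 2, 10, 0, 3, 5, 6, 8, 4, 9]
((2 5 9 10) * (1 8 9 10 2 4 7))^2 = ((1 8 9 2 5 10 4 7))^2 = (1 9 5 4)(2 10 7 8)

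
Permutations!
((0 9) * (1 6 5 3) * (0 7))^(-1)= ((0 9 7)(1 6 5 3))^(-1)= (0 7 9)(1 3 5 6)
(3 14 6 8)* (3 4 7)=[0, 1, 2, 14, 7, 5, 8, 3, 4, 9, 10, 11, 12, 13, 6]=(3 14 6 8 4 7)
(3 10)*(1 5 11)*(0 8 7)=[8, 5, 2, 10, 4, 11, 6, 0, 7, 9, 3, 1]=(0 8 7)(1 5 11)(3 10)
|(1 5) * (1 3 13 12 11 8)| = 7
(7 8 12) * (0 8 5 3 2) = (0 8 12 7 5 3 2) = [8, 1, 0, 2, 4, 3, 6, 5, 12, 9, 10, 11, 7]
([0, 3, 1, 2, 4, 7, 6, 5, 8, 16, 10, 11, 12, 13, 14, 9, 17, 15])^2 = (1 2 3)(9 17)(15 16)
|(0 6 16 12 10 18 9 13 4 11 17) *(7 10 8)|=13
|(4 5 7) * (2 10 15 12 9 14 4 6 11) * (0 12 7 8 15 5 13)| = 24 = |(0 12 9 14 4 13)(2 10 5 8 15 7 6 11)|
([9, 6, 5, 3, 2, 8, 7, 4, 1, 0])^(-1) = [9, 8, 4, 3, 7, 2, 1, 6, 5, 0]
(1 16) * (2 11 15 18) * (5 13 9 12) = (1 16)(2 11 15 18)(5 13 9 12) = [0, 16, 11, 3, 4, 13, 6, 7, 8, 12, 10, 15, 5, 9, 14, 18, 1, 17, 2]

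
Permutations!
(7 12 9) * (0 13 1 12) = (0 13 1 12 9 7) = [13, 12, 2, 3, 4, 5, 6, 0, 8, 7, 10, 11, 9, 1]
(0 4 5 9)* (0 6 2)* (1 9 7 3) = (0 4 5 7 3 1 9 6 2) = [4, 9, 0, 1, 5, 7, 2, 3, 8, 6]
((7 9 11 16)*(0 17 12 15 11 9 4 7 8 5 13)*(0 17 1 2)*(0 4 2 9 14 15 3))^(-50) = (0 9 15 16 5 17 3 1 14 11 8 13 12)(2 4 7)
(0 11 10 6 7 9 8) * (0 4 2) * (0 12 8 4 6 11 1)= (0 1)(2 12 8 6 7 9 4)(10 11)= [1, 0, 12, 3, 2, 5, 7, 9, 6, 4, 11, 10, 8]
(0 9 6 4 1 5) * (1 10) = (0 9 6 4 10 1 5) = [9, 5, 2, 3, 10, 0, 4, 7, 8, 6, 1]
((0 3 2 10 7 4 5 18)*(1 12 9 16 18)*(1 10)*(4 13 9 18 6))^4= ((0 3 2 1 12 18)(4 5 10 7 13 9 16 6))^4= (0 12 2)(1 3 18)(4 13)(5 9)(6 7)(10 16)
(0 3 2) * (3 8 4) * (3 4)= (0 8 3 2)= [8, 1, 0, 2, 4, 5, 6, 7, 3]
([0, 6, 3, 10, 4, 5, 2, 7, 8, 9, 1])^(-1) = [0, 10, 6, 2, 4, 5, 1, 7, 8, 9, 3]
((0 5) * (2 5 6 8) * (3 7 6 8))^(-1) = ((0 8 2 5)(3 7 6))^(-1) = (0 5 2 8)(3 6 7)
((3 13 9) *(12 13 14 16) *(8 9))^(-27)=(3 14 16 12 13 8 9)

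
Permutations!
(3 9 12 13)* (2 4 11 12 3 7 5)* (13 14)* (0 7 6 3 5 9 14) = (0 7 9 5 2 4 11 12)(3 14 13 6) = [7, 1, 4, 14, 11, 2, 3, 9, 8, 5, 10, 12, 0, 6, 13]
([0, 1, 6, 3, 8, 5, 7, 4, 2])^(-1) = (2 8 4 7 6)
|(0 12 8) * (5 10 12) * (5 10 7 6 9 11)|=|(0 10 12 8)(5 7 6 9 11)|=20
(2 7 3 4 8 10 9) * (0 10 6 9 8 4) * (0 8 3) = (0 10 3 8 6 9 2 7) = [10, 1, 7, 8, 4, 5, 9, 0, 6, 2, 3]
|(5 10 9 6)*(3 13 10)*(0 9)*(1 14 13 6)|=6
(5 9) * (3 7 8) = (3 7 8)(5 9) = [0, 1, 2, 7, 4, 9, 6, 8, 3, 5]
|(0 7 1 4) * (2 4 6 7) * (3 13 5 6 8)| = 21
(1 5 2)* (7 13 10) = [0, 5, 1, 3, 4, 2, 6, 13, 8, 9, 7, 11, 12, 10] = (1 5 2)(7 13 10)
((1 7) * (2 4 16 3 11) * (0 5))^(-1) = (0 5)(1 7)(2 11 3 16 4)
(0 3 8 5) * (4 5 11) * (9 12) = (0 3 8 11 4 5)(9 12) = [3, 1, 2, 8, 5, 0, 6, 7, 11, 12, 10, 4, 9]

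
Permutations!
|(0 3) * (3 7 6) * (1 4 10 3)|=7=|(0 7 6 1 4 10 3)|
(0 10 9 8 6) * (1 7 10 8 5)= (0 8 6)(1 7 10 9 5)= [8, 7, 2, 3, 4, 1, 0, 10, 6, 5, 9]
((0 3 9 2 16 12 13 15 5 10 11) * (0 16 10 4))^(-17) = (0 12 9 15 10 4 16 3 13 2 5 11)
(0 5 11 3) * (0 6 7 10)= (0 5 11 3 6 7 10)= [5, 1, 2, 6, 4, 11, 7, 10, 8, 9, 0, 3]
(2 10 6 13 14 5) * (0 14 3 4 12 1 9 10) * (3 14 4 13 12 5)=[4, 9, 0, 13, 5, 2, 12, 7, 8, 10, 6, 11, 1, 14, 3]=(0 4 5 2)(1 9 10 6 12)(3 13 14)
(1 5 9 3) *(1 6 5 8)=(1 8)(3 6 5 9)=[0, 8, 2, 6, 4, 9, 5, 7, 1, 3]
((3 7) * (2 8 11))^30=(11)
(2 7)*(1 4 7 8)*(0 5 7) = (0 5 7 2 8 1 4) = [5, 4, 8, 3, 0, 7, 6, 2, 1]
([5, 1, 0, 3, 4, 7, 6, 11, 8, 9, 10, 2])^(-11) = [2, 1, 11, 3, 4, 0, 6, 5, 8, 9, 10, 7]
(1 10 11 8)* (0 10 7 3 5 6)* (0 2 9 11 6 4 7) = (0 10 6 2 9 11 8 1)(3 5 4 7) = [10, 0, 9, 5, 7, 4, 2, 3, 1, 11, 6, 8]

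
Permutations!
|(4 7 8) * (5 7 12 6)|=|(4 12 6 5 7 8)|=6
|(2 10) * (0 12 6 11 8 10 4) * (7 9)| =8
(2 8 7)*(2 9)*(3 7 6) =(2 8 6 3 7 9) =[0, 1, 8, 7, 4, 5, 3, 9, 6, 2]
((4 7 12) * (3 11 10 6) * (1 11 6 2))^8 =((1 11 10 2)(3 6)(4 7 12))^8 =(4 12 7)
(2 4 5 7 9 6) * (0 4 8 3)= (0 4 5 7 9 6 2 8 3)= [4, 1, 8, 0, 5, 7, 2, 9, 3, 6]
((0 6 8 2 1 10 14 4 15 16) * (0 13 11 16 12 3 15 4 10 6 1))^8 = ((0 1 6 8 2)(3 15 12)(10 14)(11 16 13))^8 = (0 8 1 2 6)(3 12 15)(11 13 16)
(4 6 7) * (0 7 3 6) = (0 7 4)(3 6) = [7, 1, 2, 6, 0, 5, 3, 4]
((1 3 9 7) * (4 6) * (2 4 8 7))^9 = ((1 3 9 2 4 6 8 7))^9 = (1 3 9 2 4 6 8 7)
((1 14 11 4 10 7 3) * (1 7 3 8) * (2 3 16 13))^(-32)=(1 14 11 4 10 16 13 2 3 7 8)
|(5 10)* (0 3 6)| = |(0 3 6)(5 10)| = 6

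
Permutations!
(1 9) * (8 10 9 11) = (1 11 8 10 9) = [0, 11, 2, 3, 4, 5, 6, 7, 10, 1, 9, 8]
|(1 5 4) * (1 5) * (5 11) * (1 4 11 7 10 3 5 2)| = 8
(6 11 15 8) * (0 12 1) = (0 12 1)(6 11 15 8) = [12, 0, 2, 3, 4, 5, 11, 7, 6, 9, 10, 15, 1, 13, 14, 8]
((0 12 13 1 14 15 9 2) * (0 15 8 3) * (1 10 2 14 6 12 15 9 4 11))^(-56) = ((0 15 4 11 1 6 12 13 10 2 9 14 8 3))^(-56) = (15)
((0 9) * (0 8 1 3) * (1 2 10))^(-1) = ((0 9 8 2 10 1 3))^(-1) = (0 3 1 10 2 8 9)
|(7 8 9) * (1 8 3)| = |(1 8 9 7 3)| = 5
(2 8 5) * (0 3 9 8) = (0 3 9 8 5 2) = [3, 1, 0, 9, 4, 2, 6, 7, 5, 8]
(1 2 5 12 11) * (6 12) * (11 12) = (12)(1 2 5 6 11) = [0, 2, 5, 3, 4, 6, 11, 7, 8, 9, 10, 1, 12]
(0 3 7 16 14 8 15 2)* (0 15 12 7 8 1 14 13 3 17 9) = (0 17 9)(1 14)(2 15)(3 8 12 7 16 13) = [17, 14, 15, 8, 4, 5, 6, 16, 12, 0, 10, 11, 7, 3, 1, 2, 13, 9]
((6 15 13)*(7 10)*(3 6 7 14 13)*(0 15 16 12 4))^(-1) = ((0 15 3 6 16 12 4)(7 10 14 13))^(-1) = (0 4 12 16 6 3 15)(7 13 14 10)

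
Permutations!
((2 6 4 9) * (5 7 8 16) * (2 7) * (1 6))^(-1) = ((1 6 4 9 7 8 16 5 2))^(-1) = (1 2 5 16 8 7 9 4 6)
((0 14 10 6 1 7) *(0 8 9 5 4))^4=(0 1 5 10 8)(4 6 9 14 7)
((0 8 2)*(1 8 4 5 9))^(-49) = ((0 4 5 9 1 8 2))^(-49) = (9)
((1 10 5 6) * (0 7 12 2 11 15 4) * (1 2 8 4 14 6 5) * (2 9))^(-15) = ((0 7 12 8 4)(1 10)(2 11 15 14 6 9))^(-15) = (1 10)(2 14)(6 11)(9 15)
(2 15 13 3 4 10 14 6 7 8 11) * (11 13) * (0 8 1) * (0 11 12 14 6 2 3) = (0 8 13)(1 11 3 4 10 6 7)(2 15 12 14) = [8, 11, 15, 4, 10, 5, 7, 1, 13, 9, 6, 3, 14, 0, 2, 12]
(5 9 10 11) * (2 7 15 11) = [0, 1, 7, 3, 4, 9, 6, 15, 8, 10, 2, 5, 12, 13, 14, 11] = (2 7 15 11 5 9 10)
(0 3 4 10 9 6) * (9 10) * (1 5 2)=[3, 5, 1, 4, 9, 2, 0, 7, 8, 6, 10]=(10)(0 3 4 9 6)(1 5 2)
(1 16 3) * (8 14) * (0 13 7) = (0 13 7)(1 16 3)(8 14) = [13, 16, 2, 1, 4, 5, 6, 0, 14, 9, 10, 11, 12, 7, 8, 15, 3]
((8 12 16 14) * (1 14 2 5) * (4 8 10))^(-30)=((1 14 10 4 8 12 16 2 5))^(-30)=(1 16 4)(2 8 14)(5 12 10)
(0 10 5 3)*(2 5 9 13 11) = (0 10 9 13 11 2 5 3) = [10, 1, 5, 0, 4, 3, 6, 7, 8, 13, 9, 2, 12, 11]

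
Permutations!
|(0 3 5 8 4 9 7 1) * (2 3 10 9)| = 5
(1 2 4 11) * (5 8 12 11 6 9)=(1 2 4 6 9 5 8 12 11)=[0, 2, 4, 3, 6, 8, 9, 7, 12, 5, 10, 1, 11]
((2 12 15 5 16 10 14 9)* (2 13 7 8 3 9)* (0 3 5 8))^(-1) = (0 7 13 9 3)(2 14 10 16 5 8 15 12)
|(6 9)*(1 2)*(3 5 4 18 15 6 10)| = |(1 2)(3 5 4 18 15 6 9 10)| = 8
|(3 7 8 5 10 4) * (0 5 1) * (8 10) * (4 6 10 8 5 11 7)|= 10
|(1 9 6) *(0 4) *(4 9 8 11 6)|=|(0 9 4)(1 8 11 6)|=12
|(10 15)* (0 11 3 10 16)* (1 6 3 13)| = 9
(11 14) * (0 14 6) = (0 14 11 6) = [14, 1, 2, 3, 4, 5, 0, 7, 8, 9, 10, 6, 12, 13, 11]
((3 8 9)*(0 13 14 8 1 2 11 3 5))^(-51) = ((0 13 14 8 9 5)(1 2 11 3))^(-51) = (0 8)(1 2 11 3)(5 14)(9 13)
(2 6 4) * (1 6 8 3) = (1 6 4 2 8 3) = [0, 6, 8, 1, 2, 5, 4, 7, 3]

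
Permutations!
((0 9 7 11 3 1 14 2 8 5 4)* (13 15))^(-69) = (0 8 1 7 4 2 3 9 5 14 11)(13 15)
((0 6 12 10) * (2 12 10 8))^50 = (0 10 6)(2 8 12)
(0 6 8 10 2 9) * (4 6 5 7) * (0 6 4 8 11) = (0 5 7 8 10 2 9 6 11) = [5, 1, 9, 3, 4, 7, 11, 8, 10, 6, 2, 0]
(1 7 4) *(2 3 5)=(1 7 4)(2 3 5)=[0, 7, 3, 5, 1, 2, 6, 4]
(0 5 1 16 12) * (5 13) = (0 13 5 1 16 12) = [13, 16, 2, 3, 4, 1, 6, 7, 8, 9, 10, 11, 0, 5, 14, 15, 12]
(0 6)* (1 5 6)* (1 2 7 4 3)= (0 2 7 4 3 1 5 6)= [2, 5, 7, 1, 3, 6, 0, 4]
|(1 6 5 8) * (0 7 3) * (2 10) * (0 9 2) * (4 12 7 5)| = 12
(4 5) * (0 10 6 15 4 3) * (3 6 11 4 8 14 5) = (0 10 11 4 3)(5 6 15 8 14) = [10, 1, 2, 0, 3, 6, 15, 7, 14, 9, 11, 4, 12, 13, 5, 8]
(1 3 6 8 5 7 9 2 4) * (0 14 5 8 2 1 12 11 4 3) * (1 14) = (0 1)(2 3 6)(4 12 11)(5 7 9 14) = [1, 0, 3, 6, 12, 7, 2, 9, 8, 14, 10, 4, 11, 13, 5]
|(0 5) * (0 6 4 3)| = 5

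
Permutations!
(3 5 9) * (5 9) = [0, 1, 2, 9, 4, 5, 6, 7, 8, 3] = (3 9)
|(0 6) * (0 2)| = |(0 6 2)| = 3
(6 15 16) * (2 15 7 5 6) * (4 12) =[0, 1, 15, 3, 12, 6, 7, 5, 8, 9, 10, 11, 4, 13, 14, 16, 2] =(2 15 16)(4 12)(5 6 7)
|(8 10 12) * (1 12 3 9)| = 6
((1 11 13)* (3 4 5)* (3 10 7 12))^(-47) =(1 11 13)(3 4 5 10 7 12)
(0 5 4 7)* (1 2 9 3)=(0 5 4 7)(1 2 9 3)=[5, 2, 9, 1, 7, 4, 6, 0, 8, 3]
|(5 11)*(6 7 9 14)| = |(5 11)(6 7 9 14)| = 4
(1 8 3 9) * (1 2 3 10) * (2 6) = (1 8 10)(2 3 9 6) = [0, 8, 3, 9, 4, 5, 2, 7, 10, 6, 1]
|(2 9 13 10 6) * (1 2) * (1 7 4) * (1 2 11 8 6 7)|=12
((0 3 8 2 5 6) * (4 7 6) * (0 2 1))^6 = ((0 3 8 1)(2 5 4 7 6))^6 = (0 8)(1 3)(2 5 4 7 6)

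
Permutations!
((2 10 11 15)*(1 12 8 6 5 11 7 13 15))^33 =(1 6)(2 13 10 15 7)(5 12)(8 11)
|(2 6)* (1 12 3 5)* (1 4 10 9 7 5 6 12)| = 20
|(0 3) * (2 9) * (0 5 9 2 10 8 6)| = 7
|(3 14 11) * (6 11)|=|(3 14 6 11)|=4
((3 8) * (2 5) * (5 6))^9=((2 6 5)(3 8))^9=(3 8)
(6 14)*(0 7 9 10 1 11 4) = (0 7 9 10 1 11 4)(6 14) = [7, 11, 2, 3, 0, 5, 14, 9, 8, 10, 1, 4, 12, 13, 6]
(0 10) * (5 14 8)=(0 10)(5 14 8)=[10, 1, 2, 3, 4, 14, 6, 7, 5, 9, 0, 11, 12, 13, 8]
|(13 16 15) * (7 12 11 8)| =12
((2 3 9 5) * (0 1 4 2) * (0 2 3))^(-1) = (0 2 5 9 3 4 1)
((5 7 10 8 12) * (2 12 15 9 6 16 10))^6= (16)(2 5)(7 12)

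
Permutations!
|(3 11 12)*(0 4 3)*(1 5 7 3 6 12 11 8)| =20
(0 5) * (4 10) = (0 5)(4 10) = [5, 1, 2, 3, 10, 0, 6, 7, 8, 9, 4]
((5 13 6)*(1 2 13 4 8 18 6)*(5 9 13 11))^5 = ((1 2 11 5 4 8 18 6 9 13))^5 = (1 8)(2 18)(4 13)(5 9)(6 11)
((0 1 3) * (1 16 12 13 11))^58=(0 12 11 3 16 13 1)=((0 16 12 13 11 1 3))^58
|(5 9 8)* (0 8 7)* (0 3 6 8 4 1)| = |(0 4 1)(3 6 8 5 9 7)| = 6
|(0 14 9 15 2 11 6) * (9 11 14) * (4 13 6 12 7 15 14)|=|(0 9 14 11 12 7 15 2 4 13 6)|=11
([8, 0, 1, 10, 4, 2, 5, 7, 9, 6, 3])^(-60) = [6, 9, 8, 3, 4, 0, 1, 7, 5, 2, 10]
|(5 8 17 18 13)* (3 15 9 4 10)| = 5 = |(3 15 9 4 10)(5 8 17 18 13)|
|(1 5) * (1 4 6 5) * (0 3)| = 6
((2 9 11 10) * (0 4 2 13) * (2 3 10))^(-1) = (0 13 10 3 4)(2 11 9)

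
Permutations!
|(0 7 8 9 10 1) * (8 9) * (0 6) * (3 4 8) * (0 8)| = 9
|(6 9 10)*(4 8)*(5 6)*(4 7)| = |(4 8 7)(5 6 9 10)| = 12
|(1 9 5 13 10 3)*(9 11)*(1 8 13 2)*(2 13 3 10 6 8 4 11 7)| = 24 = |(1 7 2)(3 4 11 9 5 13 6 8)|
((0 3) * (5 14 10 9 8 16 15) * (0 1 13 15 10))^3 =((0 3 1 13 15 5 14)(8 16 10 9))^3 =(0 13 14 1 5 3 15)(8 9 10 16)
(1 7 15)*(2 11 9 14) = (1 7 15)(2 11 9 14) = [0, 7, 11, 3, 4, 5, 6, 15, 8, 14, 10, 9, 12, 13, 2, 1]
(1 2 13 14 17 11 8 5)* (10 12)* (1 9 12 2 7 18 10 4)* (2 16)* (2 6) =(1 7 18 10 16 6 2 13 14 17 11 8 5 9 12 4) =[0, 7, 13, 3, 1, 9, 2, 18, 5, 12, 16, 8, 4, 14, 17, 15, 6, 11, 10]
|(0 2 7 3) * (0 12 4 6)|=|(0 2 7 3 12 4 6)|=7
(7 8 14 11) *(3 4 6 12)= (3 4 6 12)(7 8 14 11)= [0, 1, 2, 4, 6, 5, 12, 8, 14, 9, 10, 7, 3, 13, 11]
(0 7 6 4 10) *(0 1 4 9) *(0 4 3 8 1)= (0 7 6 9 4 10)(1 3 8)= [7, 3, 2, 8, 10, 5, 9, 6, 1, 4, 0]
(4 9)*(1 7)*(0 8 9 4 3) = [8, 7, 2, 0, 4, 5, 6, 1, 9, 3] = (0 8 9 3)(1 7)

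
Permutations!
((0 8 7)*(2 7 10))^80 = (10)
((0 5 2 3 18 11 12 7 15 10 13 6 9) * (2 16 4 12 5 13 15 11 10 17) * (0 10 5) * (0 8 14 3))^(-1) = (0 2 17 15 10 9 6 13)(3 14 8 11 7 12 4 16 5 18)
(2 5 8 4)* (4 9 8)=[0, 1, 5, 3, 2, 4, 6, 7, 9, 8]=(2 5 4)(8 9)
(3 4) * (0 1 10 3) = (0 1 10 3 4) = [1, 10, 2, 4, 0, 5, 6, 7, 8, 9, 3]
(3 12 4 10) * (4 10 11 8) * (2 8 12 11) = (2 8 4)(3 11 12 10) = [0, 1, 8, 11, 2, 5, 6, 7, 4, 9, 3, 12, 10]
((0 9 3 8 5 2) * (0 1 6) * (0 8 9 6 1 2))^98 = (9)(0 8)(5 6)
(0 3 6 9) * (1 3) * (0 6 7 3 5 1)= (1 5)(3 7)(6 9)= [0, 5, 2, 7, 4, 1, 9, 3, 8, 6]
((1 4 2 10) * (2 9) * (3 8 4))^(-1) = (1 10 2 9 4 8 3)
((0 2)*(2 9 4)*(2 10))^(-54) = ((0 9 4 10 2))^(-54) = (0 9 4 10 2)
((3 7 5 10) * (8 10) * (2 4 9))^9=(3 10 8 5 7)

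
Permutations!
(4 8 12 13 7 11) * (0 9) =(0 9)(4 8 12 13 7 11) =[9, 1, 2, 3, 8, 5, 6, 11, 12, 0, 10, 4, 13, 7]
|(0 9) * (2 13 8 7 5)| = 10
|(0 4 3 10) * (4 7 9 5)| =7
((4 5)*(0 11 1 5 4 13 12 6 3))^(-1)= ((0 11 1 5 13 12 6 3))^(-1)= (0 3 6 12 13 5 1 11)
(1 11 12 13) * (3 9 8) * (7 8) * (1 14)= (1 11 12 13 14)(3 9 7 8)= [0, 11, 2, 9, 4, 5, 6, 8, 3, 7, 10, 12, 13, 14, 1]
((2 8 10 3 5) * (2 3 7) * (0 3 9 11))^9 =(0 11 9 5 3)(2 8 10 7)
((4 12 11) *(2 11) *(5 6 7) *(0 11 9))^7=(0 11 4 12 2 9)(5 6 7)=((0 11 4 12 2 9)(5 6 7))^7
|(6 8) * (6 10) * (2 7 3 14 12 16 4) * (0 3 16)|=12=|(0 3 14 12)(2 7 16 4)(6 8 10)|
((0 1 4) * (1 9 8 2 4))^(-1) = ((0 9 8 2 4))^(-1) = (0 4 2 8 9)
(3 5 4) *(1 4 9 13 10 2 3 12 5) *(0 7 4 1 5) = (0 7 4 12)(2 3 5 9 13 10) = [7, 1, 3, 5, 12, 9, 6, 4, 8, 13, 2, 11, 0, 10]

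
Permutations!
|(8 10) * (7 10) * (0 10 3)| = 5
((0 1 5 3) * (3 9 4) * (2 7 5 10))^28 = ((0 1 10 2 7 5 9 4 3))^28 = (0 1 10 2 7 5 9 4 3)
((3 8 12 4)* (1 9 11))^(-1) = (1 11 9)(3 4 12 8)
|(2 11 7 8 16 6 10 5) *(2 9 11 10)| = 9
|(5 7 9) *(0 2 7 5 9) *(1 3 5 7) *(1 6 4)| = 8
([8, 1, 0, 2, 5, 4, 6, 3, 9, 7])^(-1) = (0 2 3 7 9 8)(4 5)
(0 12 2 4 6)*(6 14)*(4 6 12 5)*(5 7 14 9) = (0 7 14 12 2 6)(4 9 5) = [7, 1, 6, 3, 9, 4, 0, 14, 8, 5, 10, 11, 2, 13, 12]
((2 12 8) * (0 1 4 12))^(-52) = (0 4 8)(1 12 2)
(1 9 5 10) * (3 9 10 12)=(1 10)(3 9 5 12)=[0, 10, 2, 9, 4, 12, 6, 7, 8, 5, 1, 11, 3]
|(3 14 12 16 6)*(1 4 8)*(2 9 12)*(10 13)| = 42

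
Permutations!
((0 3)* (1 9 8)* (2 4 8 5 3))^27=(0 8 5 2 1 3 4 9)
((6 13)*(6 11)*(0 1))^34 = ((0 1)(6 13 11))^34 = (6 13 11)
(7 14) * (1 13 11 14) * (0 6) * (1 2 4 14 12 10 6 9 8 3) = [9, 13, 4, 1, 14, 5, 0, 2, 3, 8, 6, 12, 10, 11, 7] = (0 9 8 3 1 13 11 12 10 6)(2 4 14 7)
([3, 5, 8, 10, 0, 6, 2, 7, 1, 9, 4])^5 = [3, 1, 2, 10, 0, 5, 6, 7, 8, 9, 4]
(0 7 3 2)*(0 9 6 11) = (0 7 3 2 9 6 11) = [7, 1, 9, 2, 4, 5, 11, 3, 8, 6, 10, 0]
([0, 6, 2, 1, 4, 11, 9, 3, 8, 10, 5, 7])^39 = (1 3 7 11 5 10 9 6)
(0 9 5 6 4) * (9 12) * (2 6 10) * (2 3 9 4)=(0 12 4)(2 6)(3 9 5 10)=[12, 1, 6, 9, 0, 10, 2, 7, 8, 5, 3, 11, 4]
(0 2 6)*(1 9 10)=(0 2 6)(1 9 10)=[2, 9, 6, 3, 4, 5, 0, 7, 8, 10, 1]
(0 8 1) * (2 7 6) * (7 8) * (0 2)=(0 7 6)(1 2 8)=[7, 2, 8, 3, 4, 5, 0, 6, 1]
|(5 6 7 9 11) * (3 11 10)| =7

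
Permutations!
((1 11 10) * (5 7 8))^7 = ((1 11 10)(5 7 8))^7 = (1 11 10)(5 7 8)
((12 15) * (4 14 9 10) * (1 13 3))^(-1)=(1 3 13)(4 10 9 14)(12 15)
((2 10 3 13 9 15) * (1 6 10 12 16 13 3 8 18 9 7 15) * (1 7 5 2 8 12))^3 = ((1 6 10 12 16 13 5 2)(7 15 8 18 9))^3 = (1 12 5 6 16 2 10 13)(7 18 15 9 8)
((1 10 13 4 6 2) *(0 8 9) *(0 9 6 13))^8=(13)(0 6 1)(2 10 8)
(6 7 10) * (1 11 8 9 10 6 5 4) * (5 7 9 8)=(1 11 5 4)(6 9 10 7)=[0, 11, 2, 3, 1, 4, 9, 6, 8, 10, 7, 5]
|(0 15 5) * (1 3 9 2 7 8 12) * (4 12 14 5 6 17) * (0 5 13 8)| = |(0 15 6 17 4 12 1 3 9 2 7)(8 14 13)| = 33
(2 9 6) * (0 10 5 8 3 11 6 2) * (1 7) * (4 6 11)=(11)(0 10 5 8 3 4 6)(1 7)(2 9)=[10, 7, 9, 4, 6, 8, 0, 1, 3, 2, 5, 11]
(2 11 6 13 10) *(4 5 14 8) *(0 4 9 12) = [4, 1, 11, 3, 5, 14, 13, 7, 9, 12, 2, 6, 0, 10, 8] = (0 4 5 14 8 9 12)(2 11 6 13 10)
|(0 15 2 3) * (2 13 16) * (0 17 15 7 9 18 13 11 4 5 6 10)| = 15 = |(0 7 9 18 13 16 2 3 17 15 11 4 5 6 10)|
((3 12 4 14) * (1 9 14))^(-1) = ((1 9 14 3 12 4))^(-1) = (1 4 12 3 14 9)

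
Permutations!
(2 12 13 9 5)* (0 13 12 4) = (0 13 9 5 2 4) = [13, 1, 4, 3, 0, 2, 6, 7, 8, 5, 10, 11, 12, 9]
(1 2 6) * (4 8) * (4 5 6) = (1 2 4 8 5 6) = [0, 2, 4, 3, 8, 6, 1, 7, 5]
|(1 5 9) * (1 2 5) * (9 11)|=4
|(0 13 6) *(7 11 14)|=3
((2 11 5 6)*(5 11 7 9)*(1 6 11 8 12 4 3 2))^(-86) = (2 11 3 5 4 9 12 7 8)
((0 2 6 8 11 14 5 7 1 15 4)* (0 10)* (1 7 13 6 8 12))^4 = (0 14 12 10 11 6 4 8 13 15 2 5 1)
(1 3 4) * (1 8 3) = (3 4 8) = [0, 1, 2, 4, 8, 5, 6, 7, 3]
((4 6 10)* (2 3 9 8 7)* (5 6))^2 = ((2 3 9 8 7)(4 5 6 10))^2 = (2 9 7 3 8)(4 6)(5 10)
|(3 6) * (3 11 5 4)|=5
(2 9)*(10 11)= (2 9)(10 11)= [0, 1, 9, 3, 4, 5, 6, 7, 8, 2, 11, 10]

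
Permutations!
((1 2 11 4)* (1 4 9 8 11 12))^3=(12)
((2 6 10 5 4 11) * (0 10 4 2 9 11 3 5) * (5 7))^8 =((0 10)(2 6 4 3 7 5)(9 11))^8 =(11)(2 4 7)(3 5 6)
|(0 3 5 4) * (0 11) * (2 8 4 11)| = 12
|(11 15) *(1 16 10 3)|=4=|(1 16 10 3)(11 15)|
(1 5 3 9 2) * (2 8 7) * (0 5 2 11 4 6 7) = (0 5 3 9 8)(1 2)(4 6 7 11) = [5, 2, 1, 9, 6, 3, 7, 11, 0, 8, 10, 4]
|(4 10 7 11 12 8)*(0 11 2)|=|(0 11 12 8 4 10 7 2)|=8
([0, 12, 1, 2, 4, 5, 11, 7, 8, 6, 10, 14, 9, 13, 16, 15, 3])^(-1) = [0, 2, 3, 16, 4, 5, 9, 7, 8, 12, 10, 6, 1, 13, 11, 15, 14]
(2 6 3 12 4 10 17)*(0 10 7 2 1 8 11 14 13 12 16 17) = (0 10)(1 8 11 14 13 12 4 7 2 6 3 16 17) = [10, 8, 6, 16, 7, 5, 3, 2, 11, 9, 0, 14, 4, 12, 13, 15, 17, 1]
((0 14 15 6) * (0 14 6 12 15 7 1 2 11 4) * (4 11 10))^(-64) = (15) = ((0 6 14 7 1 2 10 4)(12 15))^(-64)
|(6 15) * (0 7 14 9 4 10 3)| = |(0 7 14 9 4 10 3)(6 15)| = 14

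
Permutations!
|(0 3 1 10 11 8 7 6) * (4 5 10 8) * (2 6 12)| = |(0 3 1 8 7 12 2 6)(4 5 10 11)| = 8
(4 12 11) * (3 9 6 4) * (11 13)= [0, 1, 2, 9, 12, 5, 4, 7, 8, 6, 10, 3, 13, 11]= (3 9 6 4 12 13 11)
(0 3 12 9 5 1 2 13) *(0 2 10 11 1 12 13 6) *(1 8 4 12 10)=(0 3 13 2 6)(4 12 9 5 10 11 8)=[3, 1, 6, 13, 12, 10, 0, 7, 4, 5, 11, 8, 9, 2]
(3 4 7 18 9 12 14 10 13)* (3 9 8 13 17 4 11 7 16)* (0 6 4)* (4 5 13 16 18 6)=(0 4 18 8 16 3 11 7 6 5 13 9 12 14 10 17)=[4, 1, 2, 11, 18, 13, 5, 6, 16, 12, 17, 7, 14, 9, 10, 15, 3, 0, 8]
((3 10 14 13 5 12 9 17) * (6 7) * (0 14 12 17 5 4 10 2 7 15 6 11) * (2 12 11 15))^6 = ((0 14 13 4 10 11)(2 7 15 6)(3 12 9 5 17))^6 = (2 15)(3 12 9 5 17)(6 7)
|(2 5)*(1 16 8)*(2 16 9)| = |(1 9 2 5 16 8)| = 6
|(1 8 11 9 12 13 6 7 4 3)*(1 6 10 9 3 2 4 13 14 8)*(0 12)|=22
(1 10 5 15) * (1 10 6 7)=(1 6 7)(5 15 10)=[0, 6, 2, 3, 4, 15, 7, 1, 8, 9, 5, 11, 12, 13, 14, 10]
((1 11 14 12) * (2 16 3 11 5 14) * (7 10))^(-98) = ((1 5 14 12)(2 16 3 11)(7 10))^(-98) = (1 14)(2 3)(5 12)(11 16)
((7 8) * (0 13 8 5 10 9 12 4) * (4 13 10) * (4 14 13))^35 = (14)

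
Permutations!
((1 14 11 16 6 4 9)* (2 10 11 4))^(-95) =((1 14 4 9)(2 10 11 16 6))^(-95) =(16)(1 14 4 9)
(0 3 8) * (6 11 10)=(0 3 8)(6 11 10)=[3, 1, 2, 8, 4, 5, 11, 7, 0, 9, 6, 10]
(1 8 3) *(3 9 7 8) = (1 3)(7 8 9) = [0, 3, 2, 1, 4, 5, 6, 8, 9, 7]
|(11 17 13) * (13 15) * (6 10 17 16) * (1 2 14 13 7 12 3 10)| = |(1 2 14 13 11 16 6)(3 10 17 15 7 12)| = 42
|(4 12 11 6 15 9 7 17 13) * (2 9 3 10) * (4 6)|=|(2 9 7 17 13 6 15 3 10)(4 12 11)|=9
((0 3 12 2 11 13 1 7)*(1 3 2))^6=((0 2 11 13 3 12 1 7))^6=(0 1 3 11)(2 7 12 13)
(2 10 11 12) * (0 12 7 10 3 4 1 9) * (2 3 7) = (0 12 3 4 1 9)(2 7 10 11) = [12, 9, 7, 4, 1, 5, 6, 10, 8, 0, 11, 2, 3]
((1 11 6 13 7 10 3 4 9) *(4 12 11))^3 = (3 6 10 11 7 12 13) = ((1 4 9)(3 12 11 6 13 7 10))^3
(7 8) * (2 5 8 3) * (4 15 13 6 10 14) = [0, 1, 5, 2, 15, 8, 10, 3, 7, 9, 14, 11, 12, 6, 4, 13] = (2 5 8 7 3)(4 15 13 6 10 14)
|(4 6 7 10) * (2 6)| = 5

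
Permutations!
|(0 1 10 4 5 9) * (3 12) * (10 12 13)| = |(0 1 12 3 13 10 4 5 9)| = 9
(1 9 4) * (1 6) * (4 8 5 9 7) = (1 7 4 6)(5 9 8) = [0, 7, 2, 3, 6, 9, 1, 4, 5, 8]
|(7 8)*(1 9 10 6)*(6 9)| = 2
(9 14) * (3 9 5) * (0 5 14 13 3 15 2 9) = (0 5 15 2 9 13 3) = [5, 1, 9, 0, 4, 15, 6, 7, 8, 13, 10, 11, 12, 3, 14, 2]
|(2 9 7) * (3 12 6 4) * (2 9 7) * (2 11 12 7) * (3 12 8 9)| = |(3 7)(4 12 6)(8 9 11)| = 6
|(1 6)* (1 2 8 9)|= |(1 6 2 8 9)|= 5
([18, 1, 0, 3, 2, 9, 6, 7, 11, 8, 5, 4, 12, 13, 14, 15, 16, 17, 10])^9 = [0, 1, 2, 3, 4, 5, 6, 7, 8, 9, 10, 11, 12, 13, 14, 15, 16, 17, 18]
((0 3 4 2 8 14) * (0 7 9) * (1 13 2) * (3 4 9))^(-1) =((0 4 1 13 2 8 14 7 3 9))^(-1) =(0 9 3 7 14 8 2 13 1 4)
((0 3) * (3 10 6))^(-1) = (0 3 6 10)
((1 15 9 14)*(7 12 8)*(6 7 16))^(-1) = ((1 15 9 14)(6 7 12 8 16))^(-1) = (1 14 9 15)(6 16 8 12 7)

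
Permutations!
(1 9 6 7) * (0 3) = (0 3)(1 9 6 7) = [3, 9, 2, 0, 4, 5, 7, 1, 8, 6]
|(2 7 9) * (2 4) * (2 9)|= 2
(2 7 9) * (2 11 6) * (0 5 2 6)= (0 5 2 7 9 11)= [5, 1, 7, 3, 4, 2, 6, 9, 8, 11, 10, 0]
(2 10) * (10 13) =(2 13 10) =[0, 1, 13, 3, 4, 5, 6, 7, 8, 9, 2, 11, 12, 10]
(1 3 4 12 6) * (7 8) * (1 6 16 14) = (1 3 4 12 16 14)(7 8) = [0, 3, 2, 4, 12, 5, 6, 8, 7, 9, 10, 11, 16, 13, 1, 15, 14]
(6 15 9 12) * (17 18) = (6 15 9 12)(17 18) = [0, 1, 2, 3, 4, 5, 15, 7, 8, 12, 10, 11, 6, 13, 14, 9, 16, 18, 17]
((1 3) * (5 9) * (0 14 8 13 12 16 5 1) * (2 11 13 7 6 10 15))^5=((0 14 8 7 6 10 15 2 11 13 12 16 5 9 1 3))^5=(0 10 12 3 6 13 1 7 11 9 8 2 5 14 15 16)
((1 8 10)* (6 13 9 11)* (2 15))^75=(2 15)(6 11 9 13)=((1 8 10)(2 15)(6 13 9 11))^75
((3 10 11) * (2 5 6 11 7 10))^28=(2 11 5 3 6)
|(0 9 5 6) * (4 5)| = 5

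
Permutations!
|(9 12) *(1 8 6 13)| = |(1 8 6 13)(9 12)| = 4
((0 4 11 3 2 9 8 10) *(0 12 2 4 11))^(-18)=(0 3)(2 8 12 9 10)(4 11)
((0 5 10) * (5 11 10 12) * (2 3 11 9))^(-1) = (0 10 11 3 2 9)(5 12)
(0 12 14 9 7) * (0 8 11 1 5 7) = (0 12 14 9)(1 5 7 8 11) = [12, 5, 2, 3, 4, 7, 6, 8, 11, 0, 10, 1, 14, 13, 9]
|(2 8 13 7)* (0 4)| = 4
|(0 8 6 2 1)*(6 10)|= 6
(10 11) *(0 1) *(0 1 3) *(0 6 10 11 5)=(11)(0 3 6 10 5)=[3, 1, 2, 6, 4, 0, 10, 7, 8, 9, 5, 11]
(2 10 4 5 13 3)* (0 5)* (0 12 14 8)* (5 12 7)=(0 12 14 8)(2 10 4 7 5 13 3)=[12, 1, 10, 2, 7, 13, 6, 5, 0, 9, 4, 11, 14, 3, 8]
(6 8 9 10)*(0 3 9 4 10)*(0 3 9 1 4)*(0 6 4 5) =(0 9 3 1 5)(4 10)(6 8) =[9, 5, 2, 1, 10, 0, 8, 7, 6, 3, 4]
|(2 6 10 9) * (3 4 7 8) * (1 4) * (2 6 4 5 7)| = 30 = |(1 5 7 8 3)(2 4)(6 10 9)|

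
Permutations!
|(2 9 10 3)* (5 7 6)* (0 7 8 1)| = 12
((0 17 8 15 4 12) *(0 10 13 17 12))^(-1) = (0 4 15 8 17 13 10 12)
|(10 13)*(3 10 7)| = 4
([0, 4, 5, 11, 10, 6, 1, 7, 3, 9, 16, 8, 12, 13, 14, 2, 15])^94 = [0, 5, 16, 11, 6, 15, 2, 7, 3, 9, 1, 8, 12, 13, 14, 10, 4]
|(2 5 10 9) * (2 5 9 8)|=5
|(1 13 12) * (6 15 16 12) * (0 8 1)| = 8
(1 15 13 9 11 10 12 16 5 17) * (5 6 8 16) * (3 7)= [0, 15, 2, 7, 4, 17, 8, 3, 16, 11, 12, 10, 5, 9, 14, 13, 6, 1]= (1 15 13 9 11 10 12 5 17)(3 7)(6 8 16)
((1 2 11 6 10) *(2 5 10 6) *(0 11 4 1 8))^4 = (0 1)(2 10)(4 8)(5 11)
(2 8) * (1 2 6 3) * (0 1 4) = [1, 2, 8, 4, 0, 5, 3, 7, 6] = (0 1 2 8 6 3 4)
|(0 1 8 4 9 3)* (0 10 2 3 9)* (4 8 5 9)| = 15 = |(0 1 5 9 4)(2 3 10)|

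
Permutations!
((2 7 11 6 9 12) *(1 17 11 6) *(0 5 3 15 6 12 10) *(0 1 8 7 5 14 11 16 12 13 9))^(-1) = ((0 14 11 8 7 13 9 10 1 17 16 12 2 5 3 15 6))^(-1) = (0 6 15 3 5 2 12 16 17 1 10 9 13 7 8 11 14)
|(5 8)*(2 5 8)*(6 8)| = |(2 5)(6 8)| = 2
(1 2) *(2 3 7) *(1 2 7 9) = (1 3 9) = [0, 3, 2, 9, 4, 5, 6, 7, 8, 1]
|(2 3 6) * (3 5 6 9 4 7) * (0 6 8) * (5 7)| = 9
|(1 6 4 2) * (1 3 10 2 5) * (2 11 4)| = 8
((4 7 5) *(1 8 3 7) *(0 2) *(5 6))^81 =(0 2)(1 6 8 5 3 4 7)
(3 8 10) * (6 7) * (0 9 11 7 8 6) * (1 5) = (0 9 11 7)(1 5)(3 6 8 10) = [9, 5, 2, 6, 4, 1, 8, 0, 10, 11, 3, 7]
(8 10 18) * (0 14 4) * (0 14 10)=(0 10 18 8)(4 14)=[10, 1, 2, 3, 14, 5, 6, 7, 0, 9, 18, 11, 12, 13, 4, 15, 16, 17, 8]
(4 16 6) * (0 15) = [15, 1, 2, 3, 16, 5, 4, 7, 8, 9, 10, 11, 12, 13, 14, 0, 6] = (0 15)(4 16 6)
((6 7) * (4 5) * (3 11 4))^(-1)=(3 5 4 11)(6 7)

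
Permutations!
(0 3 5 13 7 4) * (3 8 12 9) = (0 8 12 9 3 5 13 7 4) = [8, 1, 2, 5, 0, 13, 6, 4, 12, 3, 10, 11, 9, 7]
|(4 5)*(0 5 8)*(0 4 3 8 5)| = |(3 8 4 5)| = 4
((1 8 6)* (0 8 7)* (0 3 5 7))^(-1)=(0 1 6 8)(3 7 5)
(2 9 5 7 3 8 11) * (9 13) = [0, 1, 13, 8, 4, 7, 6, 3, 11, 5, 10, 2, 12, 9] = (2 13 9 5 7 3 8 11)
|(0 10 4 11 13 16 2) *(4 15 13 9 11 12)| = 6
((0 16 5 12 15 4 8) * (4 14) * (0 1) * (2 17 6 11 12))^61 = ((0 16 5 2 17 6 11 12 15 14 4 8 1))^61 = (0 14 6 16 4 11 5 8 12 2 1 15 17)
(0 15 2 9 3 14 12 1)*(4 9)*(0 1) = (0 15 2 4 9 3 14 12) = [15, 1, 4, 14, 9, 5, 6, 7, 8, 3, 10, 11, 0, 13, 12, 2]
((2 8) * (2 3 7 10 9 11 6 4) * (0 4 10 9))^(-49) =((0 4 2 8 3 7 9 11 6 10))^(-49) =(0 4 2 8 3 7 9 11 6 10)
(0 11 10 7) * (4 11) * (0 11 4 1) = (0 1)(7 11 10) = [1, 0, 2, 3, 4, 5, 6, 11, 8, 9, 7, 10]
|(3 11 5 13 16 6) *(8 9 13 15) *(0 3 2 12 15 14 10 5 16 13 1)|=|(0 3 11 16 6 2 12 15 8 9 1)(5 14 10)|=33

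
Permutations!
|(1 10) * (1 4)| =3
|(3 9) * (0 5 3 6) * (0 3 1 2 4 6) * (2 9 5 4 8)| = 14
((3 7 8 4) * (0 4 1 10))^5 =(0 1 7 4 10 8 3) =((0 4 3 7 8 1 10))^5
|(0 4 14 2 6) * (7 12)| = 10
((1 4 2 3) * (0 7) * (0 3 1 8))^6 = (0 3)(7 8)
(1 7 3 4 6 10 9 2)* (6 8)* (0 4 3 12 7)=[4, 0, 1, 3, 8, 5, 10, 12, 6, 2, 9, 11, 7]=(0 4 8 6 10 9 2 1)(7 12)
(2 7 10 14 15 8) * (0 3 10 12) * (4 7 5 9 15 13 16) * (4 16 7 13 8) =[3, 1, 5, 10, 13, 9, 6, 12, 2, 15, 14, 11, 0, 7, 8, 4, 16] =(16)(0 3 10 14 8 2 5 9 15 4 13 7 12)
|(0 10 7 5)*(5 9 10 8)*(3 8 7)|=|(0 7 9 10 3 8 5)|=7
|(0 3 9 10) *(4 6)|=4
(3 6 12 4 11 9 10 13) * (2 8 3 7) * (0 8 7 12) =[8, 1, 7, 6, 11, 5, 0, 2, 3, 10, 13, 9, 4, 12] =(0 8 3 6)(2 7)(4 11 9 10 13 12)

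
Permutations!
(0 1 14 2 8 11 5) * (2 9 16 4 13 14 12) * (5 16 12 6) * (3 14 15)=(0 1 6 5)(2 8 11 16 4 13 15 3 14 9 12)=[1, 6, 8, 14, 13, 0, 5, 7, 11, 12, 10, 16, 2, 15, 9, 3, 4]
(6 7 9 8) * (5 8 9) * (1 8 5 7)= (9)(1 8 6)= [0, 8, 2, 3, 4, 5, 1, 7, 6, 9]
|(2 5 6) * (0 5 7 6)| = 6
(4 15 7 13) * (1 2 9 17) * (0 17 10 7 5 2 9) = (0 17 1 9 10 7 13 4 15 5 2) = [17, 9, 0, 3, 15, 2, 6, 13, 8, 10, 7, 11, 12, 4, 14, 5, 16, 1]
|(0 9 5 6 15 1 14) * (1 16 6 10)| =6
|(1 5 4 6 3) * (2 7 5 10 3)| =|(1 10 3)(2 7 5 4 6)| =15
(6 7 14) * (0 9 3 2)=(0 9 3 2)(6 7 14)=[9, 1, 0, 2, 4, 5, 7, 14, 8, 3, 10, 11, 12, 13, 6]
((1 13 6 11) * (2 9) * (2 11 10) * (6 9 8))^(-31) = (1 13 9 11)(2 8 6 10) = ((1 13 9 11)(2 8 6 10))^(-31)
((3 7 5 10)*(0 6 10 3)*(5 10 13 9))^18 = ((0 6 13 9 5 3 7 10))^18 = (0 13 5 7)(3 10 6 9)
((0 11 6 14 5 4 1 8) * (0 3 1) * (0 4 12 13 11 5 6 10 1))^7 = (0 8 10 13 5 3 1 11 12)(6 14)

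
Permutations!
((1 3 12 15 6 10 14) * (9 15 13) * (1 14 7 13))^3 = ((1 3 12)(6 10 7 13 9 15))^3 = (6 13)(7 15)(9 10)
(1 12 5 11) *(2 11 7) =(1 12 5 7 2 11) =[0, 12, 11, 3, 4, 7, 6, 2, 8, 9, 10, 1, 5]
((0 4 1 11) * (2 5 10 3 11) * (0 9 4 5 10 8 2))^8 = ((0 5 8 2 10 3 11 9 4 1))^8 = (0 4 11 10 8)(1 9 3 2 5)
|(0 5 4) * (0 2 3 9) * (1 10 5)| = 8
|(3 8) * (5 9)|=|(3 8)(5 9)|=2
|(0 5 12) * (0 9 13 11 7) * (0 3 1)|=|(0 5 12 9 13 11 7 3 1)|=9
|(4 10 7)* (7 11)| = |(4 10 11 7)| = 4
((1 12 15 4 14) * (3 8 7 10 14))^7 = (1 10 8 4 12 14 7 3 15)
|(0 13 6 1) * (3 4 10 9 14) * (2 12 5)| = |(0 13 6 1)(2 12 5)(3 4 10 9 14)| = 60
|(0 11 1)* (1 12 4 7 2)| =|(0 11 12 4 7 2 1)| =7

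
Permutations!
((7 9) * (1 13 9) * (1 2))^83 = ((1 13 9 7 2))^83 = (1 7 13 2 9)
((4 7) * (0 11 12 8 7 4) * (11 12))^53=(0 12 8 7)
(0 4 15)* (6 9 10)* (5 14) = (0 4 15)(5 14)(6 9 10) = [4, 1, 2, 3, 15, 14, 9, 7, 8, 10, 6, 11, 12, 13, 5, 0]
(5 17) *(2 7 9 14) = (2 7 9 14)(5 17) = [0, 1, 7, 3, 4, 17, 6, 9, 8, 14, 10, 11, 12, 13, 2, 15, 16, 5]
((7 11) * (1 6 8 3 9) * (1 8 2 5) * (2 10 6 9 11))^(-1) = (1 5 2 7 11 3 8 9)(6 10)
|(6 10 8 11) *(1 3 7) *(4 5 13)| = |(1 3 7)(4 5 13)(6 10 8 11)| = 12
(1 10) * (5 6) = (1 10)(5 6) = [0, 10, 2, 3, 4, 6, 5, 7, 8, 9, 1]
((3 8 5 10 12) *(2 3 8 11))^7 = (2 3 11)(5 8 12 10)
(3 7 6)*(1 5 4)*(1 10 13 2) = (1 5 4 10 13 2)(3 7 6) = [0, 5, 1, 7, 10, 4, 3, 6, 8, 9, 13, 11, 12, 2]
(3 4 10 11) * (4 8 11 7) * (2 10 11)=(2 10 7 4 11 3 8)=[0, 1, 10, 8, 11, 5, 6, 4, 2, 9, 7, 3]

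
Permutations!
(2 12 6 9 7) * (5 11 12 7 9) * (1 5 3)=[0, 5, 7, 1, 4, 11, 3, 2, 8, 9, 10, 12, 6]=(1 5 11 12 6 3)(2 7)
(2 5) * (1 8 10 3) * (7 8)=(1 7 8 10 3)(2 5)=[0, 7, 5, 1, 4, 2, 6, 8, 10, 9, 3]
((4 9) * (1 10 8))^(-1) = (1 8 10)(4 9)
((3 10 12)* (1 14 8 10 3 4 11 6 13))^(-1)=(1 13 6 11 4 12 10 8 14)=((1 14 8 10 12 4 11 6 13))^(-1)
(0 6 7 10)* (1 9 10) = (0 6 7 1 9 10) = [6, 9, 2, 3, 4, 5, 7, 1, 8, 10, 0]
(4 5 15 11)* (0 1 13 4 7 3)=[1, 13, 2, 0, 5, 15, 6, 3, 8, 9, 10, 7, 12, 4, 14, 11]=(0 1 13 4 5 15 11 7 3)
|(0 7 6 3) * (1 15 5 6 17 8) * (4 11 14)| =9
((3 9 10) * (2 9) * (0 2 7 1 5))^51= (0 10 1 2 3 5 9 7)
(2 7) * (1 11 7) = (1 11 7 2) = [0, 11, 1, 3, 4, 5, 6, 2, 8, 9, 10, 7]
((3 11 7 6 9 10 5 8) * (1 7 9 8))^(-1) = ((1 7 6 8 3 11 9 10 5))^(-1) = (1 5 10 9 11 3 8 6 7)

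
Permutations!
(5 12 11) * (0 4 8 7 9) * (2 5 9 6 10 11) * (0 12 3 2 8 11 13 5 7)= (0 4 11 9 12 8)(2 7 6 10 13 5 3)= [4, 1, 7, 2, 11, 3, 10, 6, 0, 12, 13, 9, 8, 5]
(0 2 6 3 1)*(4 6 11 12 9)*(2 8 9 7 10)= (0 8 9 4 6 3 1)(2 11 12 7 10)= [8, 0, 11, 1, 6, 5, 3, 10, 9, 4, 2, 12, 7]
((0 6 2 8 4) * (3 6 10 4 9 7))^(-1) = (0 4 10)(2 6 3 7 9 8)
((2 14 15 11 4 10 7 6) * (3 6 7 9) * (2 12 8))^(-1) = ((2 14 15 11 4 10 9 3 6 12 8))^(-1) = (2 8 12 6 3 9 10 4 11 15 14)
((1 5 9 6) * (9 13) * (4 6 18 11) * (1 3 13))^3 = (1 5)(3 18 6 9 4 13 11)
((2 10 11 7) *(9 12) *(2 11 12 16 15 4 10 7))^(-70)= (2 11 7)(4 12 16)(9 15 10)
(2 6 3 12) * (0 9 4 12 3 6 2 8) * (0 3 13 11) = (0 9 4 12 8 3 13 11) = [9, 1, 2, 13, 12, 5, 6, 7, 3, 4, 10, 0, 8, 11]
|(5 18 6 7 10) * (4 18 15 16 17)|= 9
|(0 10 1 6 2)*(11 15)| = 10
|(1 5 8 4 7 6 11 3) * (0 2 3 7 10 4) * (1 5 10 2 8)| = |(0 8)(1 10 4 2 3 5)(6 11 7)| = 6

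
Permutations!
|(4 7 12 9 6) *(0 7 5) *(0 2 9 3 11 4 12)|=8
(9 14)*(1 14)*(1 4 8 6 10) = (1 14 9 4 8 6 10) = [0, 14, 2, 3, 8, 5, 10, 7, 6, 4, 1, 11, 12, 13, 9]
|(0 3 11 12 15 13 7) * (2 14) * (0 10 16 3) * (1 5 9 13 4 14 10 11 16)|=12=|(1 5 9 13 7 11 12 15 4 14 2 10)(3 16)|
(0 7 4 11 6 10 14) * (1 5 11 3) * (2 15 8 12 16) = (0 7 4 3 1 5 11 6 10 14)(2 15 8 12 16) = [7, 5, 15, 1, 3, 11, 10, 4, 12, 9, 14, 6, 16, 13, 0, 8, 2]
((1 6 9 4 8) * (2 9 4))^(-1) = (1 8 4 6)(2 9)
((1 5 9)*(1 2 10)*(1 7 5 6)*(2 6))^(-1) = (1 6 9 5 7 10 2)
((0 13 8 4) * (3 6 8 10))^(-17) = (0 6 13 8 10 4 3)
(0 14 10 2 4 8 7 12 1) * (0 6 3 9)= (0 14 10 2 4 8 7 12 1 6 3 9)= [14, 6, 4, 9, 8, 5, 3, 12, 7, 0, 2, 11, 1, 13, 10]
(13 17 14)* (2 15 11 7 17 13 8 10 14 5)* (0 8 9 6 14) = (0 8 10)(2 15 11 7 17 5)(6 14 9) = [8, 1, 15, 3, 4, 2, 14, 17, 10, 6, 0, 7, 12, 13, 9, 11, 16, 5]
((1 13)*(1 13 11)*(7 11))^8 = ((13)(1 7 11))^8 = (13)(1 11 7)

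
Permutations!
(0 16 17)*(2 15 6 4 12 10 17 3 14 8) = [16, 1, 15, 14, 12, 5, 4, 7, 2, 9, 17, 11, 10, 13, 8, 6, 3, 0] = (0 16 3 14 8 2 15 6 4 12 10 17)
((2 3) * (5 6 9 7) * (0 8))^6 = ((0 8)(2 3)(5 6 9 7))^6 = (5 9)(6 7)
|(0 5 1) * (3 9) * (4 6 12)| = 6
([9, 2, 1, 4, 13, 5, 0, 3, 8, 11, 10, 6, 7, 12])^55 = (13)(0 6 11 9)(1 2)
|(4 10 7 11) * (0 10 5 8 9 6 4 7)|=|(0 10)(4 5 8 9 6)(7 11)|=10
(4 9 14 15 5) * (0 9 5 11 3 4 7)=(0 9 14 15 11 3 4 5 7)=[9, 1, 2, 4, 5, 7, 6, 0, 8, 14, 10, 3, 12, 13, 15, 11]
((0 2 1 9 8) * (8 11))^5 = (0 8 11 9 1 2) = ((0 2 1 9 11 8))^5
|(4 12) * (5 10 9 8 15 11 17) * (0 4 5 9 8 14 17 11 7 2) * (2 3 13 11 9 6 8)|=30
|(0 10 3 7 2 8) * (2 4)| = 7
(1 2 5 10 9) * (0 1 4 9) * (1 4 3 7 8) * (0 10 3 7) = (10)(0 4 9 7 8 1 2 5 3) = [4, 2, 5, 0, 9, 3, 6, 8, 1, 7, 10]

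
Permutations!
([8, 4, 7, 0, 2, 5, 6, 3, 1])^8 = [8, 4, 7, 0, 2, 5, 6, 3, 1]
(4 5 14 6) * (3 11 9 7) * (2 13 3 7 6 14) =(14)(2 13 3 11 9 6 4 5) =[0, 1, 13, 11, 5, 2, 4, 7, 8, 6, 10, 9, 12, 3, 14]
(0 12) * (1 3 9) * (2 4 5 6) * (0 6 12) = (1 3 9)(2 4 5 12 6) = [0, 3, 4, 9, 5, 12, 2, 7, 8, 1, 10, 11, 6]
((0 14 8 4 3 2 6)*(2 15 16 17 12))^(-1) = ((0 14 8 4 3 15 16 17 12 2 6))^(-1) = (0 6 2 12 17 16 15 3 4 8 14)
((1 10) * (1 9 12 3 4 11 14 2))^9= (14)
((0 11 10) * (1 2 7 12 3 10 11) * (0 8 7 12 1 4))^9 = ((0 4)(1 2 12 3 10 8 7))^9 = (0 4)(1 12 10 7 2 3 8)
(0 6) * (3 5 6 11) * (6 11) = (0 6)(3 5 11) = [6, 1, 2, 5, 4, 11, 0, 7, 8, 9, 10, 3]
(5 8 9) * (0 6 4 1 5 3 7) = (0 6 4 1 5 8 9 3 7) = [6, 5, 2, 7, 1, 8, 4, 0, 9, 3]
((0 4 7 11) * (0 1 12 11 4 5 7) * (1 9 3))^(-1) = ((0 5 7 4)(1 12 11 9 3))^(-1) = (0 4 7 5)(1 3 9 11 12)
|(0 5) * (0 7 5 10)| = 2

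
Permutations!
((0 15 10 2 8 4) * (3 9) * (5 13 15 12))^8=(0 4 8 2 10 15 13 5 12)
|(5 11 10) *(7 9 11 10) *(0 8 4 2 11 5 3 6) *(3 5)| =|(0 8 4 2 11 7 9 3 6)(5 10)| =18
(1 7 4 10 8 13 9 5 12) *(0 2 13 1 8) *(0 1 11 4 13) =(0 2)(1 7 13 9 5 12 8 11 4 10) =[2, 7, 0, 3, 10, 12, 6, 13, 11, 5, 1, 4, 8, 9]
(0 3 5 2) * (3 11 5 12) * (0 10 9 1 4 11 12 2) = (0 12 3 2 10 9 1 4 11 5) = [12, 4, 10, 2, 11, 0, 6, 7, 8, 1, 9, 5, 3]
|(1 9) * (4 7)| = |(1 9)(4 7)| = 2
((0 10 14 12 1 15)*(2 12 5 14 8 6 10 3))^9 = ((0 3 2 12 1 15)(5 14)(6 10 8))^9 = (0 12)(1 3)(2 15)(5 14)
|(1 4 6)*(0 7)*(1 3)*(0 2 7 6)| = 10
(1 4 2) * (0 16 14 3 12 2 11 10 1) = (0 16 14 3 12 2)(1 4 11 10) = [16, 4, 0, 12, 11, 5, 6, 7, 8, 9, 1, 10, 2, 13, 3, 15, 14]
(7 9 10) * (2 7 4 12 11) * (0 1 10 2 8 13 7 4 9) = (0 1 10 9 2 4 12 11 8 13 7) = [1, 10, 4, 3, 12, 5, 6, 0, 13, 2, 9, 8, 11, 7]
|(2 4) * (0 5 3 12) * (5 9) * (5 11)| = |(0 9 11 5 3 12)(2 4)| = 6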